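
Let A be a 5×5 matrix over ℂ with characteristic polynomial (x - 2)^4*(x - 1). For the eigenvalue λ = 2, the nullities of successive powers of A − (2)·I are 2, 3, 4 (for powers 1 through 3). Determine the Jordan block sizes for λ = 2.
Block sizes for λ = 2: [3, 1]

From the dimensions of kernels of powers, the number of Jordan blocks of size at least j is d_j − d_{j−1} where d_j = dim ker(N^j) (with d_0 = 0). Computing the differences gives [2, 1, 1].
The number of blocks of size exactly k is (#blocks of size ≥ k) − (#blocks of size ≥ k + 1), so the partition is: 1 block(s) of size 1, 1 block(s) of size 3.
In nonincreasing order the block sizes are [3, 1].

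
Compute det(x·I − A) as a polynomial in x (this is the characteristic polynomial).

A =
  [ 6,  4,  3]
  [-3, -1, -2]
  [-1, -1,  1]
x^3 - 6*x^2 + 12*x - 8

Expanding det(x·I − A) (e.g. by cofactor expansion or by noting that A is similar to its Jordan form J, which has the same characteristic polynomial as A) gives
  χ_A(x) = x^3 - 6*x^2 + 12*x - 8
which factors as (x - 2)^3. The eigenvalues (with algebraic multiplicities) are λ = 2 with multiplicity 3.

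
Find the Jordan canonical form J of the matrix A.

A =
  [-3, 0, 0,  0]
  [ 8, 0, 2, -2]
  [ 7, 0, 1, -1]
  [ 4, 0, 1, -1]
J_1(-3) ⊕ J_2(0) ⊕ J_1(0)

The characteristic polynomial is
  det(x·I − A) = x^4 + 3*x^3 = x^3*(x + 3)

Eigenvalues and multiplicities (the geometric multiplicity of λ is n − rank(A − λI), which equals the number of Jordan blocks for λ):
  λ = -3: algebraic multiplicity = 1, geometric multiplicity = 1
  λ = 0: algebraic multiplicity = 3, geometric multiplicity = 2

Determining the block sizes for each eigenvalue:
  λ = -3: one block (gm = 1), so the single block has size am = 1 → block sizes [1]
  λ = 0: 2 blocks summing to 3 forces exactly one block of size 2 and the rest size 1 → block sizes [2, 1]

Assembling the blocks gives a Jordan form
J =
  [-3, 0, 0, 0]
  [ 0, 0, 1, 0]
  [ 0, 0, 0, 0]
  [ 0, 0, 0, 0]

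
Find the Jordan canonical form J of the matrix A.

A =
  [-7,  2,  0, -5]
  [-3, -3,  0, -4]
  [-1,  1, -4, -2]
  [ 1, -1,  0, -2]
J_3(-4) ⊕ J_1(-4)

The characteristic polynomial is
  det(x·I − A) = x^4 + 16*x^3 + 96*x^2 + 256*x + 256 = (x + 4)^4

Eigenvalues and multiplicities (the geometric multiplicity of λ is n − rank(A − λI), which equals the number of Jordan blocks for λ):
  λ = -4: algebraic multiplicity = 4, geometric multiplicity = 2

Determining the block sizes for each eigenvalue:
  λ = -4: with am = 4 and gm = 2, the partition is not yet determined (e.g. several partitions of 4 into 2 parts exist). Let N = A − (-4)·I. Computing rank(N^1) = 2, rank(N^2) = 1, rank(N^3) = 0; the number of blocks of size ≥ j is rank(N^{j−1}) − rank(N^j), giving [2, 1, 1]. So we have 1 block(s) of size 3, 1 block(s) of size 1 → block sizes [3, 1]

Assembling the blocks gives a Jordan form
J =
  [-4,  1,  0,  0]
  [ 0, -4,  1,  0]
  [ 0,  0, -4,  0]
  [ 0,  0,  0, -4]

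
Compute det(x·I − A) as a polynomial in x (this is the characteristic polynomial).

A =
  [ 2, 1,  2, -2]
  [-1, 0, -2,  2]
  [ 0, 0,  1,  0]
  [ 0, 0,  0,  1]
x^4 - 4*x^3 + 6*x^2 - 4*x + 1

Expanding det(x·I − A) (e.g. by cofactor expansion or by noting that A is similar to its Jordan form J, which has the same characteristic polynomial as A) gives
  χ_A(x) = x^4 - 4*x^3 + 6*x^2 - 4*x + 1
which factors as (x - 1)^4. The eigenvalues (with algebraic multiplicities) are λ = 1 with multiplicity 4.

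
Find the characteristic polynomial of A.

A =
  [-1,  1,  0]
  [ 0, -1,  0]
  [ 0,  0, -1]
x^3 + 3*x^2 + 3*x + 1

Expanding det(x·I − A) (e.g. by cofactor expansion or by noting that A is similar to its Jordan form J, which has the same characteristic polynomial as A) gives
  χ_A(x) = x^3 + 3*x^2 + 3*x + 1
which factors as (x + 1)^3. The eigenvalues (with algebraic multiplicities) are λ = -1 with multiplicity 3.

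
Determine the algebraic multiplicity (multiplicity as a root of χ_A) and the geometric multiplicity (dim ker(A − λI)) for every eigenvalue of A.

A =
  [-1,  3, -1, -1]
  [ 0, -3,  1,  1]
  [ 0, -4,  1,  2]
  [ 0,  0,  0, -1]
λ = -1: alg = 4, geom = 2

Step 1 — factor the characteristic polynomial to read off the algebraic multiplicities:
  χ_A(x) = (x + 1)^4

Step 2 — compute geometric multiplicities via the rank-nullity identity g(λ) = n − rank(A − λI):
  rank(A − (-1)·I) = 2, so dim ker(A − (-1)·I) = n − 2 = 2

Summary:
  λ = -1: algebraic multiplicity = 4, geometric multiplicity = 2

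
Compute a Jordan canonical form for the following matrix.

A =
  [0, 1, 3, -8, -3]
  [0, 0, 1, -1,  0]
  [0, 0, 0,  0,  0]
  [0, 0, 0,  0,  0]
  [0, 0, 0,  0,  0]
J_3(0) ⊕ J_1(0) ⊕ J_1(0)

The characteristic polynomial is
  det(x·I − A) = x^5

Eigenvalues and multiplicities (the geometric multiplicity of λ is n − rank(A − λI), which equals the number of Jordan blocks for λ):
  λ = 0: algebraic multiplicity = 5, geometric multiplicity = 3

Determining the block sizes for each eigenvalue:
  λ = 0: with am = 5 and gm = 3, the partition is not yet determined (e.g. several partitions of 5 into 3 parts exist). Let N = A − (0)·I. Computing rank(N^1) = 2, rank(N^2) = 1, rank(N^3) = 0; the number of blocks of size ≥ j is rank(N^{j−1}) − rank(N^j), giving [3, 1, 1]. So we have 1 block(s) of size 3, 2 block(s) of size 1 → block sizes [3, 1, 1]

Assembling the blocks gives a Jordan form
J =
  [0, 1, 0, 0, 0]
  [0, 0, 1, 0, 0]
  [0, 0, 0, 0, 0]
  [0, 0, 0, 0, 0]
  [0, 0, 0, 0, 0]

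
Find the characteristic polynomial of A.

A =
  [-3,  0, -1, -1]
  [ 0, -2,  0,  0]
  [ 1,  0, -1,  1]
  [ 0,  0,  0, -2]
x^4 + 8*x^3 + 24*x^2 + 32*x + 16

Expanding det(x·I − A) (e.g. by cofactor expansion or by noting that A is similar to its Jordan form J, which has the same characteristic polynomial as A) gives
  χ_A(x) = x^4 + 8*x^3 + 24*x^2 + 32*x + 16
which factors as (x + 2)^4. The eigenvalues (with algebraic multiplicities) are λ = -2 with multiplicity 4.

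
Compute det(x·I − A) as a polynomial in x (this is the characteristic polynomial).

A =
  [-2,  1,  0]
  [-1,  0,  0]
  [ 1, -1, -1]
x^3 + 3*x^2 + 3*x + 1

Expanding det(x·I − A) (e.g. by cofactor expansion or by noting that A is similar to its Jordan form J, which has the same characteristic polynomial as A) gives
  χ_A(x) = x^3 + 3*x^2 + 3*x + 1
which factors as (x + 1)^3. The eigenvalues (with algebraic multiplicities) are λ = -1 with multiplicity 3.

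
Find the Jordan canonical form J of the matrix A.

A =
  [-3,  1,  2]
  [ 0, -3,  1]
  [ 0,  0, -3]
J_3(-3)

The characteristic polynomial is
  det(x·I − A) = x^3 + 9*x^2 + 27*x + 27 = (x + 3)^3

Eigenvalues and multiplicities (the geometric multiplicity of λ is n − rank(A − λI), which equals the number of Jordan blocks for λ):
  λ = -3: algebraic multiplicity = 3, geometric multiplicity = 1

Determining the block sizes for each eigenvalue:
  λ = -3: one block (gm = 1), so the single block has size am = 3 → block sizes [3]

Assembling the blocks gives a Jordan form
J =
  [-3,  1,  0]
  [ 0, -3,  1]
  [ 0,  0, -3]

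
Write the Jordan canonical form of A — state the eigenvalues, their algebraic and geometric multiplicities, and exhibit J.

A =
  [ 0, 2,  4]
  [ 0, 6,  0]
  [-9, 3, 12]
J_2(6) ⊕ J_1(6)

The characteristic polynomial is
  det(x·I − A) = x^3 - 18*x^2 + 108*x - 216 = (x - 6)^3

Eigenvalues and multiplicities (the geometric multiplicity of λ is n − rank(A − λI), which equals the number of Jordan blocks for λ):
  λ = 6: algebraic multiplicity = 3, geometric multiplicity = 2

Determining the block sizes for each eigenvalue:
  λ = 6: 2 blocks summing to 3 forces exactly one block of size 2 and the rest size 1 → block sizes [2, 1]

Assembling the blocks gives a Jordan form
J =
  [6, 1, 0]
  [0, 6, 0]
  [0, 0, 6]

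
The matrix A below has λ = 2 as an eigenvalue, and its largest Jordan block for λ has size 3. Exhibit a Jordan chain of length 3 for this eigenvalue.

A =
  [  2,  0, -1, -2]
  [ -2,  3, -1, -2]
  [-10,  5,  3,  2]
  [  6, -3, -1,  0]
A Jordan chain for λ = 2 of length 3:
v_1 = (-2, -4, -8, 4)ᵀ
v_2 = (0, -2, -10, 6)ᵀ
v_3 = (1, 0, 0, 0)ᵀ

Let N = A − (2)·I. We want v_3 with N^3 v_3 = 0 but N^2 v_3 ≠ 0; then v_{j-1} := N · v_j for j = 3, …, 2.

Pick v_3 = (1, 0, 0, 0)ᵀ.
Then v_2 = N · v_3 = (0, -2, -10, 6)ᵀ.
Then v_1 = N · v_2 = (-2, -4, -8, 4)ᵀ.

Sanity check: (A − (2)·I) v_1 = (0, 0, 0, 0)ᵀ = 0. ✓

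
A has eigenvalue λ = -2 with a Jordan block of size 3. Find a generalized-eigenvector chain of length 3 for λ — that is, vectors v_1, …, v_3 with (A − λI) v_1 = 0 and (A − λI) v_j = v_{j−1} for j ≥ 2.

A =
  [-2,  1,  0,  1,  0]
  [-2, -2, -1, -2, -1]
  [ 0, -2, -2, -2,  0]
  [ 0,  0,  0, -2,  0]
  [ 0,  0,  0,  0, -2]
A Jordan chain for λ = -2 of length 3:
v_1 = (-2, 0, 4, 0, 0)ᵀ
v_2 = (0, -2, 0, 0, 0)ᵀ
v_3 = (1, 0, 0, 0, 0)ᵀ

Let N = A − (-2)·I. We want v_3 with N^3 v_3 = 0 but N^2 v_3 ≠ 0; then v_{j-1} := N · v_j for j = 3, …, 2.

Pick v_3 = (1, 0, 0, 0, 0)ᵀ.
Then v_2 = N · v_3 = (0, -2, 0, 0, 0)ᵀ.
Then v_1 = N · v_2 = (-2, 0, 4, 0, 0)ᵀ.

Sanity check: (A − (-2)·I) v_1 = (0, 0, 0, 0, 0)ᵀ = 0. ✓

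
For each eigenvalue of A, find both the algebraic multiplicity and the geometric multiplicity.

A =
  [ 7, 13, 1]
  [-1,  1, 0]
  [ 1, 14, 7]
λ = 5: alg = 3, geom = 1

Step 1 — factor the characteristic polynomial to read off the algebraic multiplicities:
  χ_A(x) = (x - 5)^3

Step 2 — compute geometric multiplicities via the rank-nullity identity g(λ) = n − rank(A − λI):
  rank(A − (5)·I) = 2, so dim ker(A − (5)·I) = n − 2 = 1

Summary:
  λ = 5: algebraic multiplicity = 3, geometric multiplicity = 1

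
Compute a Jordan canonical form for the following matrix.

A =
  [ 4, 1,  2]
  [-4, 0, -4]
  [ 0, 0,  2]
J_2(2) ⊕ J_1(2)

The characteristic polynomial is
  det(x·I − A) = x^3 - 6*x^2 + 12*x - 8 = (x - 2)^3

Eigenvalues and multiplicities (the geometric multiplicity of λ is n − rank(A − λI), which equals the number of Jordan blocks for λ):
  λ = 2: algebraic multiplicity = 3, geometric multiplicity = 2

Determining the block sizes for each eigenvalue:
  λ = 2: 2 blocks summing to 3 forces exactly one block of size 2 and the rest size 1 → block sizes [2, 1]

Assembling the blocks gives a Jordan form
J =
  [2, 1, 0]
  [0, 2, 0]
  [0, 0, 2]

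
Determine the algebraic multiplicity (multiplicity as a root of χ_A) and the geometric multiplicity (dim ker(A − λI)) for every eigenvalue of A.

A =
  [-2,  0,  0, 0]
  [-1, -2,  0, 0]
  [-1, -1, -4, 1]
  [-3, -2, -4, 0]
λ = -2: alg = 4, geom = 2

Step 1 — factor the characteristic polynomial to read off the algebraic multiplicities:
  χ_A(x) = (x + 2)^4

Step 2 — compute geometric multiplicities via the rank-nullity identity g(λ) = n − rank(A − λI):
  rank(A − (-2)·I) = 2, so dim ker(A − (-2)·I) = n − 2 = 2

Summary:
  λ = -2: algebraic multiplicity = 4, geometric multiplicity = 2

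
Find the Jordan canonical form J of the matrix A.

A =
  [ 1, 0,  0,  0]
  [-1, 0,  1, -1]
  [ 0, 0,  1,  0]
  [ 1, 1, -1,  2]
J_2(1) ⊕ J_1(1) ⊕ J_1(1)

The characteristic polynomial is
  det(x·I − A) = x^4 - 4*x^3 + 6*x^2 - 4*x + 1 = (x - 1)^4

Eigenvalues and multiplicities (the geometric multiplicity of λ is n − rank(A − λI), which equals the number of Jordan blocks for λ):
  λ = 1: algebraic multiplicity = 4, geometric multiplicity = 3

Determining the block sizes for each eigenvalue:
  λ = 1: 3 blocks summing to 4 forces exactly one block of size 2 and the rest size 1 → block sizes [2, 1, 1]

Assembling the blocks gives a Jordan form
J =
  [1, 1, 0, 0]
  [0, 1, 0, 0]
  [0, 0, 1, 0]
  [0, 0, 0, 1]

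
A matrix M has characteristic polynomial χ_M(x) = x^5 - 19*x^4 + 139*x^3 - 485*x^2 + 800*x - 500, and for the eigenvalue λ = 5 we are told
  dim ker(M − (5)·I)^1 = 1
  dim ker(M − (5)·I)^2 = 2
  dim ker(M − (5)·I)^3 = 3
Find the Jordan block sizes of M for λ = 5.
Block sizes for λ = 5: [3]

From the dimensions of kernels of powers, the number of Jordan blocks of size at least j is d_j − d_{j−1} where d_j = dim ker(N^j) (with d_0 = 0). Computing the differences gives [1, 1, 1].
The number of blocks of size exactly k is (#blocks of size ≥ k) − (#blocks of size ≥ k + 1), so the partition is: 1 block(s) of size 3.
In nonincreasing order the block sizes are [3].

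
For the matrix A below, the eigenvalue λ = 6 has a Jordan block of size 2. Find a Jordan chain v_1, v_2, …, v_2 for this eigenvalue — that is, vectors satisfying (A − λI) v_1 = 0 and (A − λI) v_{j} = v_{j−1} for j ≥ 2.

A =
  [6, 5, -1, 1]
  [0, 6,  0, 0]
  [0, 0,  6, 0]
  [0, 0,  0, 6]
A Jordan chain for λ = 6 of length 2:
v_1 = (5, 0, 0, 0)ᵀ
v_2 = (0, 1, 0, 0)ᵀ

Let N = A − (6)·I. We want v_2 with N^2 v_2 = 0 but N^1 v_2 ≠ 0; then v_{j-1} := N · v_j for j = 2, …, 2.

Pick v_2 = (0, 1, 0, 0)ᵀ.
Then v_1 = N · v_2 = (5, 0, 0, 0)ᵀ.

Sanity check: (A − (6)·I) v_1 = (0, 0, 0, 0)ᵀ = 0. ✓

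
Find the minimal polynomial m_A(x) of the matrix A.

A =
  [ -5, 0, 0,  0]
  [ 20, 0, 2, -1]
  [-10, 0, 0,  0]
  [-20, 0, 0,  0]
x^3 + 5*x^2

The characteristic polynomial is χ_A(x) = x^3*(x + 5), so the eigenvalues are known. The minimal polynomial is
  m_A(x) = Π_λ (x − λ)^{k_λ}
where k_λ is the size of the *largest* Jordan block for λ (equivalently, the smallest k with (A − λI)^k v = 0 for every generalised eigenvector v of λ).

  λ = -5: largest Jordan block has size 1, contributing (x + 5)
  λ = 0: largest Jordan block has size 2, contributing (x − 0)^2

So m_A(x) = x^2*(x + 5) = x^3 + 5*x^2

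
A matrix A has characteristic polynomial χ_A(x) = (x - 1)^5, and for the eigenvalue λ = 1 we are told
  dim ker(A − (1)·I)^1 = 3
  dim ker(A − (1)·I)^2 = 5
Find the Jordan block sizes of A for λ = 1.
Block sizes for λ = 1: [2, 2, 1]

From the dimensions of kernels of powers, the number of Jordan blocks of size at least j is d_j − d_{j−1} where d_j = dim ker(N^j) (with d_0 = 0). Computing the differences gives [3, 2].
The number of blocks of size exactly k is (#blocks of size ≥ k) − (#blocks of size ≥ k + 1), so the partition is: 1 block(s) of size 1, 2 block(s) of size 2.
In nonincreasing order the block sizes are [2, 2, 1].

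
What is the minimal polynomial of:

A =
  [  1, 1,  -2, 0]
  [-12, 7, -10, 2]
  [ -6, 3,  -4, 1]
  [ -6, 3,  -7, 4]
x^4 - 8*x^3 + 22*x^2 - 24*x + 9

The characteristic polynomial is χ_A(x) = (x - 3)^2*(x - 1)^2, so the eigenvalues are known. The minimal polynomial is
  m_A(x) = Π_λ (x − λ)^{k_λ}
where k_λ is the size of the *largest* Jordan block for λ (equivalently, the smallest k with (A − λI)^k v = 0 for every generalised eigenvector v of λ).

  λ = 1: largest Jordan block has size 2, contributing (x − 1)^2
  λ = 3: largest Jordan block has size 2, contributing (x − 3)^2

So m_A(x) = (x - 3)^2*(x - 1)^2 = x^4 - 8*x^3 + 22*x^2 - 24*x + 9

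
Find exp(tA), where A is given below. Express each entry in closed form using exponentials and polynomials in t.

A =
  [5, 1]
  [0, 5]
e^{tA} =
  [exp(5*t), t*exp(5*t)]
  [0, exp(5*t)]

Strategy: write A = P · J · P⁻¹ where J is a Jordan canonical form, so e^{tA} = P · e^{tJ} · P⁻¹, and e^{tJ} can be computed block-by-block.

A has Jordan form
J =
  [5, 1]
  [0, 5]
(up to reordering of blocks).

Per-block formulas:
  For a 2×2 Jordan block J_2(5): exp(t · J_2(5)) = e^(5t)·(I + t·N), where N is the 2×2 nilpotent shift.

After assembling e^{tJ} and conjugating by P, we get:

e^{tA} =
  [exp(5*t), t*exp(5*t)]
  [0, exp(5*t)]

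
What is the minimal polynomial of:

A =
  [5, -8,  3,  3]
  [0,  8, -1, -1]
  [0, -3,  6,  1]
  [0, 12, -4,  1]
x^3 - 15*x^2 + 75*x - 125

The characteristic polynomial is χ_A(x) = (x - 5)^4, so the eigenvalues are known. The minimal polynomial is
  m_A(x) = Π_λ (x − λ)^{k_λ}
where k_λ is the size of the *largest* Jordan block for λ (equivalently, the smallest k with (A − λI)^k v = 0 for every generalised eigenvector v of λ).

  λ = 5: largest Jordan block has size 3, contributing (x − 5)^3

So m_A(x) = (x - 5)^3 = x^3 - 15*x^2 + 75*x - 125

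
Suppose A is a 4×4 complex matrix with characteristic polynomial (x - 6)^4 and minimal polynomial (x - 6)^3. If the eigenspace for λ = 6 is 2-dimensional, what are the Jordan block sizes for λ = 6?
Block sizes for λ = 6: [3, 1]

Step 1 — from the characteristic polynomial, algebraic multiplicity of λ = 6 is 4. From dim ker(A − (6)·I) = 2, there are exactly 2 Jordan blocks for λ = 6.
Step 2 — from the minimal polynomial, the factor (x − 6)^3 tells us the largest block for λ = 6 has size 3.
Step 3 — with total size 4, 2 blocks, and largest block 3, the block sizes (in nonincreasing order) are [3, 1].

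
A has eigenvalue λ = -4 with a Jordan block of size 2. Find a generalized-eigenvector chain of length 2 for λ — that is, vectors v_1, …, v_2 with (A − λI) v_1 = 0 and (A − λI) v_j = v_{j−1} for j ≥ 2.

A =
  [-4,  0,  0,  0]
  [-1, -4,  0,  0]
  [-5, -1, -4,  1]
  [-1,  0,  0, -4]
A Jordan chain for λ = -4 of length 2:
v_1 = (0, -1, -5, -1)ᵀ
v_2 = (1, 0, 0, 0)ᵀ

Let N = A − (-4)·I. We want v_2 with N^2 v_2 = 0 but N^1 v_2 ≠ 0; then v_{j-1} := N · v_j for j = 2, …, 2.

Pick v_2 = (1, 0, 0, 0)ᵀ.
Then v_1 = N · v_2 = (0, -1, -5, -1)ᵀ.

Sanity check: (A − (-4)·I) v_1 = (0, 0, 0, 0)ᵀ = 0. ✓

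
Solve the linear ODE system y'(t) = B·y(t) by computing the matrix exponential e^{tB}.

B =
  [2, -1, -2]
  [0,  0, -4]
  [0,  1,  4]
e^{tB} =
  [exp(2*t), -t*exp(2*t), -2*t*exp(2*t)]
  [0, -2*t*exp(2*t) + exp(2*t), -4*t*exp(2*t)]
  [0, t*exp(2*t), 2*t*exp(2*t) + exp(2*t)]

Strategy: write B = P · J · P⁻¹ where J is a Jordan canonical form, so e^{tB} = P · e^{tJ} · P⁻¹, and e^{tJ} can be computed block-by-block.

B has Jordan form
J =
  [2, 1, 0]
  [0, 2, 0]
  [0, 0, 2]
(up to reordering of blocks).

Per-block formulas:
  For a 1×1 block at λ = 2: exp(t · [2]) = [e^(2t)].
  For a 2×2 Jordan block J_2(2): exp(t · J_2(2)) = e^(2t)·(I + t·N), where N is the 2×2 nilpotent shift.

After assembling e^{tJ} and conjugating by P, we get:

e^{tB} =
  [exp(2*t), -t*exp(2*t), -2*t*exp(2*t)]
  [0, -2*t*exp(2*t) + exp(2*t), -4*t*exp(2*t)]
  [0, t*exp(2*t), 2*t*exp(2*t) + exp(2*t)]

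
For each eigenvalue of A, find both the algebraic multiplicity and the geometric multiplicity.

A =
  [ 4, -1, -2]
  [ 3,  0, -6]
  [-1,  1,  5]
λ = 3: alg = 3, geom = 2

Step 1 — factor the characteristic polynomial to read off the algebraic multiplicities:
  χ_A(x) = (x - 3)^3

Step 2 — compute geometric multiplicities via the rank-nullity identity g(λ) = n − rank(A − λI):
  rank(A − (3)·I) = 1, so dim ker(A − (3)·I) = n − 1 = 2

Summary:
  λ = 3: algebraic multiplicity = 3, geometric multiplicity = 2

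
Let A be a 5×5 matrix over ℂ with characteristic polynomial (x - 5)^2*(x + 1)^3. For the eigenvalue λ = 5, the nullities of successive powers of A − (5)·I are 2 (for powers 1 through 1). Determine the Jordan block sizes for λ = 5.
Block sizes for λ = 5: [1, 1]

From the dimensions of kernels of powers, the number of Jordan blocks of size at least j is d_j − d_{j−1} where d_j = dim ker(N^j) (with d_0 = 0). Computing the differences gives [2].
The number of blocks of size exactly k is (#blocks of size ≥ k) − (#blocks of size ≥ k + 1), so the partition is: 2 block(s) of size 1.
In nonincreasing order the block sizes are [1, 1].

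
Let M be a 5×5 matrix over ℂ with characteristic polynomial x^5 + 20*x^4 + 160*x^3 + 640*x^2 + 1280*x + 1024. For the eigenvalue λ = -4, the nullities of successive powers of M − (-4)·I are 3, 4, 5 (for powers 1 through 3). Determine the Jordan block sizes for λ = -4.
Block sizes for λ = -4: [3, 1, 1]

From the dimensions of kernels of powers, the number of Jordan blocks of size at least j is d_j − d_{j−1} where d_j = dim ker(N^j) (with d_0 = 0). Computing the differences gives [3, 1, 1].
The number of blocks of size exactly k is (#blocks of size ≥ k) − (#blocks of size ≥ k + 1), so the partition is: 2 block(s) of size 1, 1 block(s) of size 3.
In nonincreasing order the block sizes are [3, 1, 1].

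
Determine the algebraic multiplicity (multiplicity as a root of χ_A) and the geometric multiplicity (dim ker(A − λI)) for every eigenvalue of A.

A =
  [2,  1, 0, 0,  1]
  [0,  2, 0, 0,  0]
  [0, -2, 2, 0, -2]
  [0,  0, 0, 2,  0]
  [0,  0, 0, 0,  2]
λ = 2: alg = 5, geom = 4

Step 1 — factor the characteristic polynomial to read off the algebraic multiplicities:
  χ_A(x) = (x - 2)^5

Step 2 — compute geometric multiplicities via the rank-nullity identity g(λ) = n − rank(A − λI):
  rank(A − (2)·I) = 1, so dim ker(A − (2)·I) = n − 1 = 4

Summary:
  λ = 2: algebraic multiplicity = 5, geometric multiplicity = 4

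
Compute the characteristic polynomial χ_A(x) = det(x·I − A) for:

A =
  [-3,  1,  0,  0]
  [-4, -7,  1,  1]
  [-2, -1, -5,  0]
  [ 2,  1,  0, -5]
x^4 + 20*x^3 + 150*x^2 + 500*x + 625

Expanding det(x·I − A) (e.g. by cofactor expansion or by noting that A is similar to its Jordan form J, which has the same characteristic polynomial as A) gives
  χ_A(x) = x^4 + 20*x^3 + 150*x^2 + 500*x + 625
which factors as (x + 5)^4. The eigenvalues (with algebraic multiplicities) are λ = -5 with multiplicity 4.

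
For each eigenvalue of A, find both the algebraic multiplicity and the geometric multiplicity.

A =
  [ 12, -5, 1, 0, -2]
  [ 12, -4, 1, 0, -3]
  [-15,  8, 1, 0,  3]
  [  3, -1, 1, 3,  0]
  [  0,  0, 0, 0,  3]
λ = 3: alg = 5, geom = 3

Step 1 — factor the characteristic polynomial to read off the algebraic multiplicities:
  χ_A(x) = (x - 3)^5

Step 2 — compute geometric multiplicities via the rank-nullity identity g(λ) = n − rank(A − λI):
  rank(A − (3)·I) = 2, so dim ker(A − (3)·I) = n − 2 = 3

Summary:
  λ = 3: algebraic multiplicity = 5, geometric multiplicity = 3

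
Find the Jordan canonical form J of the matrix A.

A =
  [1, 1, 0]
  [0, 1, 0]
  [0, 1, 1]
J_2(1) ⊕ J_1(1)

The characteristic polynomial is
  det(x·I − A) = x^3 - 3*x^2 + 3*x - 1 = (x - 1)^3

Eigenvalues and multiplicities (the geometric multiplicity of λ is n − rank(A − λI), which equals the number of Jordan blocks for λ):
  λ = 1: algebraic multiplicity = 3, geometric multiplicity = 2

Determining the block sizes for each eigenvalue:
  λ = 1: 2 blocks summing to 3 forces exactly one block of size 2 and the rest size 1 → block sizes [2, 1]

Assembling the blocks gives a Jordan form
J =
  [1, 1, 0]
  [0, 1, 0]
  [0, 0, 1]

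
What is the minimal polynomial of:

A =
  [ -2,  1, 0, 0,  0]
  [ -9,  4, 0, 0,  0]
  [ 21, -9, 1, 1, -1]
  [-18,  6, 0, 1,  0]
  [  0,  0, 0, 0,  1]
x^2 - 2*x + 1

The characteristic polynomial is χ_A(x) = (x - 1)^5, so the eigenvalues are known. The minimal polynomial is
  m_A(x) = Π_λ (x − λ)^{k_λ}
where k_λ is the size of the *largest* Jordan block for λ (equivalently, the smallest k with (A − λI)^k v = 0 for every generalised eigenvector v of λ).

  λ = 1: largest Jordan block has size 2, contributing (x − 1)^2

So m_A(x) = (x - 1)^2 = x^2 - 2*x + 1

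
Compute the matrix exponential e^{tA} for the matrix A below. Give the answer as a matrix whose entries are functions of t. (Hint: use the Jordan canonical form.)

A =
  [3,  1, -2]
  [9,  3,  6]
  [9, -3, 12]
e^{tA} =
  [-3*t*exp(6*t) + exp(6*t), t*exp(6*t), -2*t*exp(6*t)]
  [9*t*exp(6*t), -3*t*exp(6*t) + exp(6*t), 6*t*exp(6*t)]
  [9*t*exp(6*t), -3*t*exp(6*t), 6*t*exp(6*t) + exp(6*t)]

Strategy: write A = P · J · P⁻¹ where J is a Jordan canonical form, so e^{tA} = P · e^{tJ} · P⁻¹, and e^{tJ} can be computed block-by-block.

A has Jordan form
J =
  [6, 1, 0]
  [0, 6, 0]
  [0, 0, 6]
(up to reordering of blocks).

Per-block formulas:
  For a 2×2 Jordan block J_2(6): exp(t · J_2(6)) = e^(6t)·(I + t·N), where N is the 2×2 nilpotent shift.
  For a 1×1 block at λ = 6: exp(t · [6]) = [e^(6t)].

After assembling e^{tJ} and conjugating by P, we get:

e^{tA} =
  [-3*t*exp(6*t) + exp(6*t), t*exp(6*t), -2*t*exp(6*t)]
  [9*t*exp(6*t), -3*t*exp(6*t) + exp(6*t), 6*t*exp(6*t)]
  [9*t*exp(6*t), -3*t*exp(6*t), 6*t*exp(6*t) + exp(6*t)]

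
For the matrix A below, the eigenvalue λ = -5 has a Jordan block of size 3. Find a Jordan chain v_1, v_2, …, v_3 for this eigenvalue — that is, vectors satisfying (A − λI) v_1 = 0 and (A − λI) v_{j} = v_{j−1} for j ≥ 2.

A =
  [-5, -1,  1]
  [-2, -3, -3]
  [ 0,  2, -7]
A Jordan chain for λ = -5 of length 3:
v_1 = (2, -4, -4)ᵀ
v_2 = (0, -2, 0)ᵀ
v_3 = (1, 0, 0)ᵀ

Let N = A − (-5)·I. We want v_3 with N^3 v_3 = 0 but N^2 v_3 ≠ 0; then v_{j-1} := N · v_j for j = 3, …, 2.

Pick v_3 = (1, 0, 0)ᵀ.
Then v_2 = N · v_3 = (0, -2, 0)ᵀ.
Then v_1 = N · v_2 = (2, -4, -4)ᵀ.

Sanity check: (A − (-5)·I) v_1 = (0, 0, 0)ᵀ = 0. ✓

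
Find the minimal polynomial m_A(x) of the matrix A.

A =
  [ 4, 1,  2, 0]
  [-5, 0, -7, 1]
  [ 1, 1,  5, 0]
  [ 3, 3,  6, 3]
x^3 - 9*x^2 + 27*x - 27

The characteristic polynomial is χ_A(x) = (x - 3)^4, so the eigenvalues are known. The minimal polynomial is
  m_A(x) = Π_λ (x − λ)^{k_λ}
where k_λ is the size of the *largest* Jordan block for λ (equivalently, the smallest k with (A − λI)^k v = 0 for every generalised eigenvector v of λ).

  λ = 3: largest Jordan block has size 3, contributing (x − 3)^3

So m_A(x) = (x - 3)^3 = x^3 - 9*x^2 + 27*x - 27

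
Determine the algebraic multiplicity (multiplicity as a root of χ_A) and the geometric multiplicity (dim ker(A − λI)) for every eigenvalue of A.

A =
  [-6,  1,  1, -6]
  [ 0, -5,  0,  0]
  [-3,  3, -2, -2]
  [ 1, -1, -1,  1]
λ = -5: alg = 2, geom = 2; λ = -1: alg = 2, geom = 1

Step 1 — factor the characteristic polynomial to read off the algebraic multiplicities:
  χ_A(x) = (x + 1)^2*(x + 5)^2

Step 2 — compute geometric multiplicities via the rank-nullity identity g(λ) = n − rank(A − λI):
  rank(A − (-5)·I) = 2, so dim ker(A − (-5)·I) = n − 2 = 2
  rank(A − (-1)·I) = 3, so dim ker(A − (-1)·I) = n − 3 = 1

Summary:
  λ = -5: algebraic multiplicity = 2, geometric multiplicity = 2
  λ = -1: algebraic multiplicity = 2, geometric multiplicity = 1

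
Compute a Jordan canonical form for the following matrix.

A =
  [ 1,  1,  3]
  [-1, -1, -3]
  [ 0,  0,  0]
J_2(0) ⊕ J_1(0)

The characteristic polynomial is
  det(x·I − A) = x^3

Eigenvalues and multiplicities (the geometric multiplicity of λ is n − rank(A − λI), which equals the number of Jordan blocks for λ):
  λ = 0: algebraic multiplicity = 3, geometric multiplicity = 2

Determining the block sizes for each eigenvalue:
  λ = 0: 2 blocks summing to 3 forces exactly one block of size 2 and the rest size 1 → block sizes [2, 1]

Assembling the blocks gives a Jordan form
J =
  [0, 1, 0]
  [0, 0, 0]
  [0, 0, 0]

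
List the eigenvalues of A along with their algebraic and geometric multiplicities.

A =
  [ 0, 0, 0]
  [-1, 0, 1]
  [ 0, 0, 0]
λ = 0: alg = 3, geom = 2

Step 1 — factor the characteristic polynomial to read off the algebraic multiplicities:
  χ_A(x) = x^3

Step 2 — compute geometric multiplicities via the rank-nullity identity g(λ) = n − rank(A − λI):
  rank(A − (0)·I) = 1, so dim ker(A − (0)·I) = n − 1 = 2

Summary:
  λ = 0: algebraic multiplicity = 3, geometric multiplicity = 2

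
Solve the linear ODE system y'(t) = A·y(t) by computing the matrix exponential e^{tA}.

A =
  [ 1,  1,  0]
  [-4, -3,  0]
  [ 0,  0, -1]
e^{tA} =
  [2*t*exp(-t) + exp(-t), t*exp(-t), 0]
  [-4*t*exp(-t), -2*t*exp(-t) + exp(-t), 0]
  [0, 0, exp(-t)]

Strategy: write A = P · J · P⁻¹ where J is a Jordan canonical form, so e^{tA} = P · e^{tJ} · P⁻¹, and e^{tJ} can be computed block-by-block.

A has Jordan form
J =
  [-1,  1,  0]
  [ 0, -1,  0]
  [ 0,  0, -1]
(up to reordering of blocks).

Per-block formulas:
  For a 1×1 block at λ = -1: exp(t · [-1]) = [e^(-1t)].
  For a 2×2 Jordan block J_2(-1): exp(t · J_2(-1)) = e^(-1t)·(I + t·N), where N is the 2×2 nilpotent shift.

After assembling e^{tJ} and conjugating by P, we get:

e^{tA} =
  [2*t*exp(-t) + exp(-t), t*exp(-t), 0]
  [-4*t*exp(-t), -2*t*exp(-t) + exp(-t), 0]
  [0, 0, exp(-t)]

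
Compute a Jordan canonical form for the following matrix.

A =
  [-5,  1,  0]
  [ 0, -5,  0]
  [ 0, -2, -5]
J_2(-5) ⊕ J_1(-5)

The characteristic polynomial is
  det(x·I − A) = x^3 + 15*x^2 + 75*x + 125 = (x + 5)^3

Eigenvalues and multiplicities (the geometric multiplicity of λ is n − rank(A − λI), which equals the number of Jordan blocks for λ):
  λ = -5: algebraic multiplicity = 3, geometric multiplicity = 2

Determining the block sizes for each eigenvalue:
  λ = -5: 2 blocks summing to 3 forces exactly one block of size 2 and the rest size 1 → block sizes [2, 1]

Assembling the blocks gives a Jordan form
J =
  [-5,  1,  0]
  [ 0, -5,  0]
  [ 0,  0, -5]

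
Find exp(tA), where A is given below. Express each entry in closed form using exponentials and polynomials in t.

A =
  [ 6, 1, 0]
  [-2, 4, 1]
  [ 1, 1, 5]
e^{tA} =
  [-t^2*exp(5*t)/2 + t*exp(5*t) + exp(5*t), t*exp(5*t), t^2*exp(5*t)/2]
  [t^2*exp(5*t)/2 - 2*t*exp(5*t), -t*exp(5*t) + exp(5*t), -t^2*exp(5*t)/2 + t*exp(5*t)]
  [-t^2*exp(5*t)/2 + t*exp(5*t), t*exp(5*t), t^2*exp(5*t)/2 + exp(5*t)]

Strategy: write A = P · J · P⁻¹ where J is a Jordan canonical form, so e^{tA} = P · e^{tJ} · P⁻¹, and e^{tJ} can be computed block-by-block.

A has Jordan form
J =
  [5, 1, 0]
  [0, 5, 1]
  [0, 0, 5]
(up to reordering of blocks).

Per-block formulas:
  For a 3×3 Jordan block J_3(5): exp(t · J_3(5)) = e^(5t)·(I + t·N + (t^2/2)·N^2), where N is the 3×3 nilpotent shift.

After assembling e^{tJ} and conjugating by P, we get:

e^{tA} =
  [-t^2*exp(5*t)/2 + t*exp(5*t) + exp(5*t), t*exp(5*t), t^2*exp(5*t)/2]
  [t^2*exp(5*t)/2 - 2*t*exp(5*t), -t*exp(5*t) + exp(5*t), -t^2*exp(5*t)/2 + t*exp(5*t)]
  [-t^2*exp(5*t)/2 + t*exp(5*t), t*exp(5*t), t^2*exp(5*t)/2 + exp(5*t)]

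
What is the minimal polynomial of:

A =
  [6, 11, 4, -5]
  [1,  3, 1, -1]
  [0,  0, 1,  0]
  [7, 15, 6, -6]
x^3 - 3*x^2 + 3*x - 1

The characteristic polynomial is χ_A(x) = (x - 1)^4, so the eigenvalues are known. The minimal polynomial is
  m_A(x) = Π_λ (x − λ)^{k_λ}
where k_λ is the size of the *largest* Jordan block for λ (equivalently, the smallest k with (A − λI)^k v = 0 for every generalised eigenvector v of λ).

  λ = 1: largest Jordan block has size 3, contributing (x − 1)^3

So m_A(x) = (x - 1)^3 = x^3 - 3*x^2 + 3*x - 1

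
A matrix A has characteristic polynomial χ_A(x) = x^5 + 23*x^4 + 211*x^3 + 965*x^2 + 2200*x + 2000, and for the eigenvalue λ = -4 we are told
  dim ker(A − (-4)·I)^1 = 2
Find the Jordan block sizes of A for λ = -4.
Block sizes for λ = -4: [1, 1]

From the dimensions of kernels of powers, the number of Jordan blocks of size at least j is d_j − d_{j−1} where d_j = dim ker(N^j) (with d_0 = 0). Computing the differences gives [2].
The number of blocks of size exactly k is (#blocks of size ≥ k) − (#blocks of size ≥ k + 1), so the partition is: 2 block(s) of size 1.
In nonincreasing order the block sizes are [1, 1].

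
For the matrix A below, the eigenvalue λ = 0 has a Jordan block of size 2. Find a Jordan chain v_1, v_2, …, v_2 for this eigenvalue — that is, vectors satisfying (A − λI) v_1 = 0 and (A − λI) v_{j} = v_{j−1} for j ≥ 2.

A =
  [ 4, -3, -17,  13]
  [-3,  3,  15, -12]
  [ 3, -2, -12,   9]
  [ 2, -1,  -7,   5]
A Jordan chain for λ = 0 of length 2:
v_1 = (4, -3, 3, 2)ᵀ
v_2 = (1, 0, 0, 0)ᵀ

Let N = A − (0)·I. We want v_2 with N^2 v_2 = 0 but N^1 v_2 ≠ 0; then v_{j-1} := N · v_j for j = 2, …, 2.

Pick v_2 = (1, 0, 0, 0)ᵀ.
Then v_1 = N · v_2 = (4, -3, 3, 2)ᵀ.

Sanity check: (A − (0)·I) v_1 = (0, 0, 0, 0)ᵀ = 0. ✓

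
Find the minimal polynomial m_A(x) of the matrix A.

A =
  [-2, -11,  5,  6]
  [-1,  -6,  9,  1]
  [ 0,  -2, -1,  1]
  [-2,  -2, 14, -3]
x^2 + 6*x + 9

The characteristic polynomial is χ_A(x) = (x + 3)^4, so the eigenvalues are known. The minimal polynomial is
  m_A(x) = Π_λ (x − λ)^{k_λ}
where k_λ is the size of the *largest* Jordan block for λ (equivalently, the smallest k with (A − λI)^k v = 0 for every generalised eigenvector v of λ).

  λ = -3: largest Jordan block has size 2, contributing (x + 3)^2

So m_A(x) = (x + 3)^2 = x^2 + 6*x + 9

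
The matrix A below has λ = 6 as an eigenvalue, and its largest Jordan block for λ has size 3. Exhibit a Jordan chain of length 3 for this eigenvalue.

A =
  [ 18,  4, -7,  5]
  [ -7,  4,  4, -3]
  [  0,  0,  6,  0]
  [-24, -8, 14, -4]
A Jordan chain for λ = 6 of length 3:
v_1 = (-4, 2, 0, 8)ᵀ
v_2 = (12, -7, 0, -24)ᵀ
v_3 = (1, 0, 0, 0)ᵀ

Let N = A − (6)·I. We want v_3 with N^3 v_3 = 0 but N^2 v_3 ≠ 0; then v_{j-1} := N · v_j for j = 3, …, 2.

Pick v_3 = (1, 0, 0, 0)ᵀ.
Then v_2 = N · v_3 = (12, -7, 0, -24)ᵀ.
Then v_1 = N · v_2 = (-4, 2, 0, 8)ᵀ.

Sanity check: (A − (6)·I) v_1 = (0, 0, 0, 0)ᵀ = 0. ✓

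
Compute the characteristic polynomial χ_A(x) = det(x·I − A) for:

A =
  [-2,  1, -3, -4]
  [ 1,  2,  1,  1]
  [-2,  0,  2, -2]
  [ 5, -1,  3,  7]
x^4 - 9*x^3 + 30*x^2 - 44*x + 24

Expanding det(x·I − A) (e.g. by cofactor expansion or by noting that A is similar to its Jordan form J, which has the same characteristic polynomial as A) gives
  χ_A(x) = x^4 - 9*x^3 + 30*x^2 - 44*x + 24
which factors as (x - 3)*(x - 2)^3. The eigenvalues (with algebraic multiplicities) are λ = 2 with multiplicity 3, λ = 3 with multiplicity 1.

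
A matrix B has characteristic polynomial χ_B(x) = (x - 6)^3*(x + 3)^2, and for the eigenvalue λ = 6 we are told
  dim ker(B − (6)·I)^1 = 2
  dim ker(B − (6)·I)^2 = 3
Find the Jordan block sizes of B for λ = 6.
Block sizes for λ = 6: [2, 1]

From the dimensions of kernels of powers, the number of Jordan blocks of size at least j is d_j − d_{j−1} where d_j = dim ker(N^j) (with d_0 = 0). Computing the differences gives [2, 1].
The number of blocks of size exactly k is (#blocks of size ≥ k) − (#blocks of size ≥ k + 1), so the partition is: 1 block(s) of size 1, 1 block(s) of size 2.
In nonincreasing order the block sizes are [2, 1].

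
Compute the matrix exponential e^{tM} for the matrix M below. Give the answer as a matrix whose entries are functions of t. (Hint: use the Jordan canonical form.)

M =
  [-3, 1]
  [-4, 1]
e^{tM} =
  [-2*t*exp(-t) + exp(-t), t*exp(-t)]
  [-4*t*exp(-t), 2*t*exp(-t) + exp(-t)]

Strategy: write M = P · J · P⁻¹ where J is a Jordan canonical form, so e^{tM} = P · e^{tJ} · P⁻¹, and e^{tJ} can be computed block-by-block.

M has Jordan form
J =
  [-1,  1]
  [ 0, -1]
(up to reordering of blocks).

Per-block formulas:
  For a 2×2 Jordan block J_2(-1): exp(t · J_2(-1)) = e^(-1t)·(I + t·N), where N is the 2×2 nilpotent shift.

After assembling e^{tJ} and conjugating by P, we get:

e^{tM} =
  [-2*t*exp(-t) + exp(-t), t*exp(-t)]
  [-4*t*exp(-t), 2*t*exp(-t) + exp(-t)]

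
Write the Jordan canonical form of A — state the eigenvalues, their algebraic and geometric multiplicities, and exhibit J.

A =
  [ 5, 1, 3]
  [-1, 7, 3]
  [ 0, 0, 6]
J_2(6) ⊕ J_1(6)

The characteristic polynomial is
  det(x·I − A) = x^3 - 18*x^2 + 108*x - 216 = (x - 6)^3

Eigenvalues and multiplicities (the geometric multiplicity of λ is n − rank(A − λI), which equals the number of Jordan blocks for λ):
  λ = 6: algebraic multiplicity = 3, geometric multiplicity = 2

Determining the block sizes for each eigenvalue:
  λ = 6: 2 blocks summing to 3 forces exactly one block of size 2 and the rest size 1 → block sizes [2, 1]

Assembling the blocks gives a Jordan form
J =
  [6, 1, 0]
  [0, 6, 0]
  [0, 0, 6]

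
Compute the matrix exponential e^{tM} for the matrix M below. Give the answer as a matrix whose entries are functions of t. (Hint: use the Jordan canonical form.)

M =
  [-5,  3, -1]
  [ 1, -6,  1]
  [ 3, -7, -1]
e^{tM} =
  [t^2*exp(-4*t)/2 - t*exp(-4*t) + exp(-4*t), -t^2*exp(-4*t) + 3*t*exp(-4*t), t^2*exp(-4*t)/2 - t*exp(-4*t)]
  [t*exp(-4*t), -2*t*exp(-4*t) + exp(-4*t), t*exp(-4*t)]
  [-t^2*exp(-4*t)/2 + 3*t*exp(-4*t), t^2*exp(-4*t) - 7*t*exp(-4*t), -t^2*exp(-4*t)/2 + 3*t*exp(-4*t) + exp(-4*t)]

Strategy: write M = P · J · P⁻¹ where J is a Jordan canonical form, so e^{tM} = P · e^{tJ} · P⁻¹, and e^{tJ} can be computed block-by-block.

M has Jordan form
J =
  [-4,  1,  0]
  [ 0, -4,  1]
  [ 0,  0, -4]
(up to reordering of blocks).

Per-block formulas:
  For a 3×3 Jordan block J_3(-4): exp(t · J_3(-4)) = e^(-4t)·(I + t·N + (t^2/2)·N^2), where N is the 3×3 nilpotent shift.

After assembling e^{tJ} and conjugating by P, we get:

e^{tM} =
  [t^2*exp(-4*t)/2 - t*exp(-4*t) + exp(-4*t), -t^2*exp(-4*t) + 3*t*exp(-4*t), t^2*exp(-4*t)/2 - t*exp(-4*t)]
  [t*exp(-4*t), -2*t*exp(-4*t) + exp(-4*t), t*exp(-4*t)]
  [-t^2*exp(-4*t)/2 + 3*t*exp(-4*t), t^2*exp(-4*t) - 7*t*exp(-4*t), -t^2*exp(-4*t)/2 + 3*t*exp(-4*t) + exp(-4*t)]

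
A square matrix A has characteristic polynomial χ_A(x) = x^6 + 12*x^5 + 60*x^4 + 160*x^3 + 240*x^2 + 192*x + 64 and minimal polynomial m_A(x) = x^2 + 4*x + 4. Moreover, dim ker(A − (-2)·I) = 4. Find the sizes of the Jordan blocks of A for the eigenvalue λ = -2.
Block sizes for λ = -2: [2, 2, 1, 1]

Step 1 — from the characteristic polynomial, algebraic multiplicity of λ = -2 is 6. From dim ker(A − (-2)·I) = 4, there are exactly 4 Jordan blocks for λ = -2.
Step 2 — from the minimal polynomial, the factor (x + 2)^2 tells us the largest block for λ = -2 has size 2.
Step 3 — with total size 6, 4 blocks, and largest block 2, the block sizes (in nonincreasing order) are [2, 2, 1, 1].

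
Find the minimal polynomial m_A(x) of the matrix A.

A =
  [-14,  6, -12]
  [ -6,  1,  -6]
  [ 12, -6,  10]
x^2 + x - 2

The characteristic polynomial is χ_A(x) = (x - 1)*(x + 2)^2, so the eigenvalues are known. The minimal polynomial is
  m_A(x) = Π_λ (x − λ)^{k_λ}
where k_λ is the size of the *largest* Jordan block for λ (equivalently, the smallest k with (A − λI)^k v = 0 for every generalised eigenvector v of λ).

  λ = -2: largest Jordan block has size 1, contributing (x + 2)
  λ = 1: largest Jordan block has size 1, contributing (x − 1)

So m_A(x) = (x - 1)*(x + 2) = x^2 + x - 2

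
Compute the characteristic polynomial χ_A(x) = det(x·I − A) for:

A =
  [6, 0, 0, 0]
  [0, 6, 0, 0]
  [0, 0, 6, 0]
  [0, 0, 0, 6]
x^4 - 24*x^3 + 216*x^2 - 864*x + 1296

Expanding det(x·I − A) (e.g. by cofactor expansion or by noting that A is similar to its Jordan form J, which has the same characteristic polynomial as A) gives
  χ_A(x) = x^4 - 24*x^3 + 216*x^2 - 864*x + 1296
which factors as (x - 6)^4. The eigenvalues (with algebraic multiplicities) are λ = 6 with multiplicity 4.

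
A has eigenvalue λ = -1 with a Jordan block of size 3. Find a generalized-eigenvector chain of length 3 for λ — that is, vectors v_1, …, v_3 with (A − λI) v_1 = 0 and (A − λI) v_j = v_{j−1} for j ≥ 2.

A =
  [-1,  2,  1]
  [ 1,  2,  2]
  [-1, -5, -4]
A Jordan chain for λ = -1 of length 3:
v_1 = (1, 1, -2)ᵀ
v_2 = (0, 1, -1)ᵀ
v_3 = (1, 0, 0)ᵀ

Let N = A − (-1)·I. We want v_3 with N^3 v_3 = 0 but N^2 v_3 ≠ 0; then v_{j-1} := N · v_j for j = 3, …, 2.

Pick v_3 = (1, 0, 0)ᵀ.
Then v_2 = N · v_3 = (0, 1, -1)ᵀ.
Then v_1 = N · v_2 = (1, 1, -2)ᵀ.

Sanity check: (A − (-1)·I) v_1 = (0, 0, 0)ᵀ = 0. ✓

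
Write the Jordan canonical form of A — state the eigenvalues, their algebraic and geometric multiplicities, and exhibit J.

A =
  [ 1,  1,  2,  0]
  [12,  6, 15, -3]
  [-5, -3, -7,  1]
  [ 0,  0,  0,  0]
J_3(0) ⊕ J_1(0)

The characteristic polynomial is
  det(x·I − A) = x^4

Eigenvalues and multiplicities (the geometric multiplicity of λ is n − rank(A − λI), which equals the number of Jordan blocks for λ):
  λ = 0: algebraic multiplicity = 4, geometric multiplicity = 2

Determining the block sizes for each eigenvalue:
  λ = 0: with am = 4 and gm = 2, the partition is not yet determined (e.g. several partitions of 4 into 2 parts exist). Let N = A − (0)·I. Computing rank(N^1) = 2, rank(N^2) = 1, rank(N^3) = 0; the number of blocks of size ≥ j is rank(N^{j−1}) − rank(N^j), giving [2, 1, 1]. So we have 1 block(s) of size 3, 1 block(s) of size 1 → block sizes [3, 1]

Assembling the blocks gives a Jordan form
J =
  [0, 1, 0, 0]
  [0, 0, 1, 0]
  [0, 0, 0, 0]
  [0, 0, 0, 0]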